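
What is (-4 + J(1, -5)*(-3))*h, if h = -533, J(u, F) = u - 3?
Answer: -1066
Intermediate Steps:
J(u, F) = -3 + u
(-4 + J(1, -5)*(-3))*h = (-4 + (-3 + 1)*(-3))*(-533) = (-4 - 2*(-3))*(-533) = (-4 + 6)*(-533) = 2*(-533) = -1066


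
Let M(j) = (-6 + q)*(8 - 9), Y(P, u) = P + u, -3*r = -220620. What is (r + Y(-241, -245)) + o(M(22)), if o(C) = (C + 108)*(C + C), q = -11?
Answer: 77304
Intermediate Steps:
r = 73540 (r = -1/3*(-220620) = 73540)
M(j) = 17 (M(j) = (-6 - 11)*(8 - 9) = -17*(-1) = 17)
o(C) = 2*C*(108 + C) (o(C) = (108 + C)*(2*C) = 2*C*(108 + C))
(r + Y(-241, -245)) + o(M(22)) = (73540 + (-241 - 245)) + 2*17*(108 + 17) = (73540 - 486) + 2*17*125 = 73054 + 4250 = 77304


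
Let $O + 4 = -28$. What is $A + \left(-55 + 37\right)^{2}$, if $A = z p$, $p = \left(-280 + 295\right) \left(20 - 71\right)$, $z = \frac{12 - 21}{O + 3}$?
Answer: $\frac{2511}{29} \approx 86.586$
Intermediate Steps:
$O = -32$ ($O = -4 - 28 = -32$)
$z = \frac{9}{29}$ ($z = \frac{12 - 21}{-32 + 3} = - \frac{9}{-29} = \left(-9\right) \left(- \frac{1}{29}\right) = \frac{9}{29} \approx 0.31034$)
$p = -765$ ($p = 15 \left(-51\right) = -765$)
$A = - \frac{6885}{29}$ ($A = \frac{9}{29} \left(-765\right) = - \frac{6885}{29} \approx -237.41$)
$A + \left(-55 + 37\right)^{2} = - \frac{6885}{29} + \left(-55 + 37\right)^{2} = - \frac{6885}{29} + \left(-18\right)^{2} = - \frac{6885}{29} + 324 = \frac{2511}{29}$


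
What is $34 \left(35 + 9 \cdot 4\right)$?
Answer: $2414$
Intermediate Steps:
$34 \left(35 + 9 \cdot 4\right) = 34 \left(35 + 36\right) = 34 \cdot 71 = 2414$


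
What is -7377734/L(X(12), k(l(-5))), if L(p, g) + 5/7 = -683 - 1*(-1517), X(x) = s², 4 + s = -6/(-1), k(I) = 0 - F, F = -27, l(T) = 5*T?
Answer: -51644138/5833 ≈ -8853.8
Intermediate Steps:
k(I) = 27 (k(I) = 0 - 1*(-27) = 0 + 27 = 27)
s = 2 (s = -4 - 6/(-1) = -4 - 6*(-1) = -4 + 6 = 2)
X(x) = 4 (X(x) = 2² = 4)
L(p, g) = 5833/7 (L(p, g) = -5/7 + (-683 - 1*(-1517)) = -5/7 + (-683 + 1517) = -5/7 + 834 = 5833/7)
-7377734/L(X(12), k(l(-5))) = -7377734/5833/7 = -7377734*7/5833 = -51644138/5833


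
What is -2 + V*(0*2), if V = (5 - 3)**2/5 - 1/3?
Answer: -2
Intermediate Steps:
V = 7/15 (V = 2**2*(1/5) - 1*1/3 = 4*(1/5) - 1/3 = 4/5 - 1/3 = 7/15 ≈ 0.46667)
-2 + V*(0*2) = -2 + 7*(0*2)/15 = -2 + (7/15)*0 = -2 + 0 = -2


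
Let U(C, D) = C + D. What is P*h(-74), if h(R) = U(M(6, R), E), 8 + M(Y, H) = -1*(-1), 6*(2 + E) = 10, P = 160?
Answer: -3520/3 ≈ -1173.3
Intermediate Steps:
E = -⅓ (E = -2 + (⅙)*10 = -2 + 5/3 = -⅓ ≈ -0.33333)
M(Y, H) = -7 (M(Y, H) = -8 - 1*(-1) = -8 + 1 = -7)
h(R) = -22/3 (h(R) = -7 - ⅓ = -22/3)
P*h(-74) = 160*(-22/3) = -3520/3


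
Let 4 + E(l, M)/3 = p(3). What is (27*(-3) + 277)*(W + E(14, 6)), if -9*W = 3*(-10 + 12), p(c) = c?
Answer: -2156/3 ≈ -718.67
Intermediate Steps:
E(l, M) = -3 (E(l, M) = -12 + 3*3 = -12 + 9 = -3)
W = -⅔ (W = -(-10 + 12)/3 = -2/3 = -⅑*6 = -⅔ ≈ -0.66667)
(27*(-3) + 277)*(W + E(14, 6)) = (27*(-3) + 277)*(-⅔ - 3) = (-81 + 277)*(-11/3) = 196*(-11/3) = -2156/3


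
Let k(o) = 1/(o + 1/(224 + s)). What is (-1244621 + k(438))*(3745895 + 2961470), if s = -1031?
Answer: -84307737788030162/10099 ≈ -8.3481e+12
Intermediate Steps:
k(o) = 1/(-1/807 + o) (k(o) = 1/(o + 1/(224 - 1031)) = 1/(o + 1/(-807)) = 1/(o - 1/807) = 1/(-1/807 + o))
(-1244621 + k(438))*(3745895 + 2961470) = (-1244621 + 807/(-1 + 807*438))*(3745895 + 2961470) = (-1244621 + 807/(-1 + 353466))*6707365 = (-1244621 + 807/353465)*6707365 = -439929960958/353465*6707365 = -84307737788030162/10099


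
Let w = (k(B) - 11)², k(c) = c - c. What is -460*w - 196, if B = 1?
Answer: -55856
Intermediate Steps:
k(c) = 0
w = 121 (w = (0 - 11)² = (-11)² = 121)
-460*w - 196 = -460*121 - 196 = -55660 - 196 = -55856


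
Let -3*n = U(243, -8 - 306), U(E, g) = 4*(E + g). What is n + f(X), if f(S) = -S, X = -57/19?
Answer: 293/3 ≈ 97.667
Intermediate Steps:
X = -3 (X = -57*1/19 = -3)
U(E, g) = 4*E + 4*g
n = 284/3 (n = -(4*243 + 4*(-8 - 306))/3 = -(972 + 4*(-314))/3 = -(972 - 1256)/3 = -⅓*(-284) = 284/3 ≈ 94.667)
n + f(X) = 284/3 - 1*(-3) = 284/3 + 3 = 293/3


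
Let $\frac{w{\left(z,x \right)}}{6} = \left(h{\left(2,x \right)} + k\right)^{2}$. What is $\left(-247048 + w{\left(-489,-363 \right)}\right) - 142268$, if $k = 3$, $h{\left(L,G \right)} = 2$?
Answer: $-389166$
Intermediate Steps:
$w{\left(z,x \right)} = 150$ ($w{\left(z,x \right)} = 6 \left(2 + 3\right)^{2} = 6 \cdot 5^{2} = 6 \cdot 25 = 150$)
$\left(-247048 + w{\left(-489,-363 \right)}\right) - 142268 = \left(-247048 + 150\right) - 142268 = -246898 - 142268 = -389166$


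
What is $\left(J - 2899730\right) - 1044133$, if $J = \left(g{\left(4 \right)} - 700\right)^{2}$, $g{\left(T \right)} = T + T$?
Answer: $-3464999$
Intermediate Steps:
$g{\left(T \right)} = 2 T$
$J = 478864$ ($J = \left(2 \cdot 4 - 700\right)^{2} = \left(8 - 700\right)^{2} = \left(-692\right)^{2} = 478864$)
$\left(J - 2899730\right) - 1044133 = \left(478864 - 2899730\right) - 1044133 = -2420866 - 1044133 = -3464999$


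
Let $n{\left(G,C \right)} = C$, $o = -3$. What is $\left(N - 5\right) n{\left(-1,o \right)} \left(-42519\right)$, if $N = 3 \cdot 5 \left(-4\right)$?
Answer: $-8291205$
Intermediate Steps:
$N = -60$ ($N = 15 \left(-4\right) = -60$)
$\left(N - 5\right) n{\left(-1,o \right)} \left(-42519\right) = \left(-60 - 5\right) \left(-3\right) \left(-42519\right) = \left(-65\right) \left(-3\right) \left(-42519\right) = 195 \left(-42519\right) = -8291205$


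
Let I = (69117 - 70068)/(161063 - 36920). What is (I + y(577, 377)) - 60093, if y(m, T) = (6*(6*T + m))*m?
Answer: 404231332708/41381 ≈ 9.7685e+6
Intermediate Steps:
I = -317/41381 (I = -951/124143 = -951*1/124143 = -317/41381 ≈ -0.0076605)
y(m, T) = m*(6*m + 36*T) (y(m, T) = (6*(m + 6*T))*m = (6*m + 36*T)*m = m*(6*m + 36*T))
(I + y(577, 377)) - 60093 = (-317/41381 + 6*577*(577 + 6*377)) - 60093 = (-317/41381 + 6*577*(577 + 2262)) - 60093 = (-317/41381 + 6*577*2839) - 60093 = (-317/41381 + 9828618) - 60093 = 406718041141/41381 - 60093 = 404231332708/41381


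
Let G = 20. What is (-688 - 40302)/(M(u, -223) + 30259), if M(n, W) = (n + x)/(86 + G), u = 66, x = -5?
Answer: -868988/641503 ≈ -1.3546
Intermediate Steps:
M(n, W) = -5/106 + n/106 (M(n, W) = (n - 5)/(86 + 20) = (-5 + n)/106 = (-5 + n)*(1/106) = -5/106 + n/106)
(-688 - 40302)/(M(u, -223) + 30259) = (-688 - 40302)/((-5/106 + (1/106)*66) + 30259) = -40990/((-5/106 + 33/53) + 30259) = -40990/(61/106 + 30259) = -40990/3207515/106 = -40990*106/3207515 = -868988/641503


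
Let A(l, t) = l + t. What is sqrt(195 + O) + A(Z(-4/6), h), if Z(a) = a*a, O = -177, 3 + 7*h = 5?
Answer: 46/63 + 3*sqrt(2) ≈ 4.9728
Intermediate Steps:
h = 2/7 (h = -3/7 + (1/7)*5 = -3/7 + 5/7 = 2/7 ≈ 0.28571)
Z(a) = a**2
sqrt(195 + O) + A(Z(-4/6), h) = sqrt(195 - 177) + ((-4/6)**2 + 2/7) = sqrt(18) + ((-4*1/6)**2 + 2/7) = 3*sqrt(2) + ((-2/3)**2 + 2/7) = 3*sqrt(2) + (4/9 + 2/7) = 3*sqrt(2) + 46/63 = 46/63 + 3*sqrt(2)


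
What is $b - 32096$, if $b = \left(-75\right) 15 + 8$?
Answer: $-33213$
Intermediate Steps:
$b = -1117$ ($b = -1125 + 8 = -1117$)
$b - 32096 = -1117 - 32096 = -33213$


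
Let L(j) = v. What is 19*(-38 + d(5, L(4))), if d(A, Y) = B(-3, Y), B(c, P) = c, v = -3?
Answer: -779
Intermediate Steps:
L(j) = -3
d(A, Y) = -3
19*(-38 + d(5, L(4))) = 19*(-38 - 3) = 19*(-41) = -779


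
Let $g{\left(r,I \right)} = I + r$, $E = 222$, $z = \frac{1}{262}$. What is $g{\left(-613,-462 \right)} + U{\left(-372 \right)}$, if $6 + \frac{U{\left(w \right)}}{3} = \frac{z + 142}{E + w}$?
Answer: $- \frac{2871101}{2620} \approx -1095.8$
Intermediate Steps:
$z = \frac{1}{262} \approx 0.0038168$
$U{\left(w \right)} = -18 + \frac{111615}{262 \left(222 + w\right)}$ ($U{\left(w \right)} = -18 + 3 \frac{\frac{1}{262} + 142}{222 + w} = -18 + 3 \frac{37205}{262 \left(222 + w\right)} = -18 + \frac{111615}{262 \left(222 + w\right)}$)
$g{\left(-613,-462 \right)} + U{\left(-372 \right)} = \left(-462 - 613\right) + \frac{3 \left(-311779 - -584784\right)}{262 \left(222 - 372\right)} = -1075 + \frac{3 \left(-311779 + 584784\right)}{262 \left(-150\right)} = -1075 + \frac{3}{262} \left(- \frac{1}{150}\right) 273005 = -1075 - \frac{54601}{2620} = - \frac{2871101}{2620}$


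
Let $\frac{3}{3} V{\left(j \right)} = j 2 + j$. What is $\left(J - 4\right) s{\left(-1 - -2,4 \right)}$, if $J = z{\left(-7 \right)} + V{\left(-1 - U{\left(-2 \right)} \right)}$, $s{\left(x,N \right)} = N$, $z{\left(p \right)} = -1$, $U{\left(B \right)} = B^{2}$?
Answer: $-80$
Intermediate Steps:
$V{\left(j \right)} = 3 j$ ($V{\left(j \right)} = j 2 + j = 2 j + j = 3 j$)
$J = -16$ ($J = -1 + 3 \left(-1 - \left(-2\right)^{2}\right) = -1 + 3 \left(-1 - 4\right) = -1 + 3 \left(-5\right) = -1 - 15 = -16$)
$\left(J - 4\right) s{\left(-1 - -2,4 \right)} = \left(-16 - 4\right) 4 = \left(-20\right) 4 = -80$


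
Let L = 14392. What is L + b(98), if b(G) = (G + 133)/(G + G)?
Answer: 403009/28 ≈ 14393.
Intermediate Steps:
b(G) = (133 + G)/(2*G) (b(G) = (133 + G)/((2*G)) = (133 + G)*(1/(2*G)) = (133 + G)/(2*G))
L + b(98) = 14392 + (½)*(133 + 98)/98 = 14392 + (½)*(1/98)*231 = 14392 + 33/28 = 403009/28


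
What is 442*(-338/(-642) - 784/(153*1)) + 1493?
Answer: -519235/963 ≈ -539.18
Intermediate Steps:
442*(-338/(-642) - 784/(153*1)) + 1493 = 442*(-338*(-1/642) - 784/153) + 1493 = 442*(169/321 - 784*1/153) + 1493 = 442*(169/321 - 784/153) + 1493 = 442*(-75269/16371) + 1493 = -1956994/963 + 1493 = -519235/963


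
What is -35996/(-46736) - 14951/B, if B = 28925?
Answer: 85608591/337959700 ≈ 0.25331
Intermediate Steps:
-35996/(-46736) - 14951/B = -35996/(-46736) - 14951/28925 = -35996*(-1/46736) - 14951*1/28925 = 8999/11684 - 14951/28925 = 85608591/337959700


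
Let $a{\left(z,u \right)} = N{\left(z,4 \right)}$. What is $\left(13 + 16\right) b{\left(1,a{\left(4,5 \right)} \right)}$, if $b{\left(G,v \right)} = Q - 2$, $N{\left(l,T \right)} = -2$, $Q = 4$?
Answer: $58$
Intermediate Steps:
$a{\left(z,u \right)} = -2$
$b{\left(G,v \right)} = 2$ ($b{\left(G,v \right)} = 4 - 2 = 2$)
$\left(13 + 16\right) b{\left(1,a{\left(4,5 \right)} \right)} = \left(13 + 16\right) 2 = 29 \cdot 2 = 58$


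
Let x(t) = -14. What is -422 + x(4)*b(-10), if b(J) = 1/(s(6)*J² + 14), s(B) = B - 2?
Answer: -87361/207 ≈ -422.03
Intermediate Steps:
s(B) = -2 + B
b(J) = 1/(14 + 4*J²) (b(J) = 1/((-2 + 6)*J² + 14) = 1/(4*J² + 14) = 1/(14 + 4*J²))
-422 + x(4)*b(-10) = -422 - 7/(7 + 2*(-10)²) = -422 - 7/(7 + 2*100) = -422 - 7/(7 + 200) = -422 - 7/207 = -87361/207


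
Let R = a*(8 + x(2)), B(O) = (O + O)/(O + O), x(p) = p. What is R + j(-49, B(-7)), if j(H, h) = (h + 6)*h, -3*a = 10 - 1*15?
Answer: 71/3 ≈ 23.667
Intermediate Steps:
B(O) = 1 (B(O) = (2*O)/((2*O)) = (2*O)*(1/(2*O)) = 1)
a = 5/3 (a = -(10 - 1*15)/3 = -(10 - 15)/3 = -⅓*(-5) = 5/3 ≈ 1.6667)
j(H, h) = h*(6 + h) (j(H, h) = (6 + h)*h = h*(6 + h))
R = 50/3 (R = 5*(8 + 2)/3 = (5/3)*10 = 50/3 ≈ 16.667)
R + j(-49, B(-7)) = 50/3 + 1*(6 + 1) = 50/3 + 1*7 = 50/3 + 7 = 71/3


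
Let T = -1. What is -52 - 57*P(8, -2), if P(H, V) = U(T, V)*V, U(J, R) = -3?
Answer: -394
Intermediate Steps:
P(H, V) = -3*V
-52 - 57*P(8, -2) = -52 - (-171)*(-2) = -52 - 57*6 = -52 - 342 = -394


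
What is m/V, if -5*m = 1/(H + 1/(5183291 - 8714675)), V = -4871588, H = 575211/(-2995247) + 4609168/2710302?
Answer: 70264362338829162/2581908390434702230130585 ≈ 2.7214e-8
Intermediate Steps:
H = 6123300550387/4059011967297 (H = 575211*(-1/2995247) + 4609168*(1/2710302) = -575211/2995247 + 2304584/1355151 = 6123300550387/4059011967297 ≈ 1.5086)
m = -4777976639040383016/36039535886359797185 (m = -1/(5*(6123300550387/4059011967297 + 1/(5183291 - 8714675))) = -1/(5*(6123300550387/4059011967297 + 1/(-3531384))) = -1/(5*(6123300550387/4059011967297 - 1/3531384)) = -1/(5*7207907177271959437/4777976639040383016) = -⅕*4777976639040383016/7207907177271959437 = -4777976639040383016/36039535886359797185 ≈ -0.13258)
m/V = -4777976639040383016/36039535886359797185/(-4871588) = -4777976639040383016/36039535886359797185*(-1/4871588) = 70264362338829162/2581908390434702230130585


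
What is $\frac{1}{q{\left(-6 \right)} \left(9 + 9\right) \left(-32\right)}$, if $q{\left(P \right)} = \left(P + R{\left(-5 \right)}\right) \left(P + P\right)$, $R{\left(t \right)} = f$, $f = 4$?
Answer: $- \frac{1}{13824} \approx -7.2338 \cdot 10^{-5}$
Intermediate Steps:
$R{\left(t \right)} = 4$
$q{\left(P \right)} = 2 P \left(4 + P\right)$ ($q{\left(P \right)} = \left(P + 4\right) \left(P + P\right) = \left(4 + P\right) 2 P = 2 P \left(4 + P\right)$)
$\frac{1}{q{\left(-6 \right)} \left(9 + 9\right) \left(-32\right)} = \frac{1}{2 \left(-6\right) \left(4 - 6\right) \left(9 + 9\right) \left(-32\right)} = \frac{1}{2 \left(-6\right) \left(-2\right) 18 \left(-32\right)} = \frac{1}{24 \cdot 18 \left(-32\right)} = \frac{1}{432 \left(-32\right)} = \frac{1}{-13824} = - \frac{1}{13824}$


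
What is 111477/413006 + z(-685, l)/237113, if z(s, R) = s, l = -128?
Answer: 26149736791/97929091678 ≈ 0.26703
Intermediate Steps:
111477/413006 + z(-685, l)/237113 = 111477/413006 - 685/237113 = 26149736791/97929091678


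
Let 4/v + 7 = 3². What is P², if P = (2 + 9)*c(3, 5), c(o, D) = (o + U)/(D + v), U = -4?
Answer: 121/49 ≈ 2.4694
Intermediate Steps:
v = 2 (v = 4/(-7 + 3²) = 4/(-7 + 9) = 4/2 = 4*(½) = 2)
c(o, D) = (-4 + o)/(2 + D) (c(o, D) = (o - 4)/(D + 2) = (-4 + o)/(2 + D))
P = -11/7 (P = (2 + 9)*((-4 + 3)/(2 + 5)) = 11*(-1/7) = 11*((⅐)*(-1)) = 11*(-⅐) = -11/7 ≈ -1.5714)
P² = (-11/7)² = 121/49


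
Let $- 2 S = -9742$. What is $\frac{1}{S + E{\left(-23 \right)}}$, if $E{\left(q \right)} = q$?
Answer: $\frac{1}{4848} \approx 0.00020627$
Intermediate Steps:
$S = 4871$ ($S = \left(- \frac{1}{2}\right) \left(-9742\right) = 4871$)
$\frac{1}{S + E{\left(-23 \right)}} = \frac{1}{4871 - 23} = \frac{1}{4848}$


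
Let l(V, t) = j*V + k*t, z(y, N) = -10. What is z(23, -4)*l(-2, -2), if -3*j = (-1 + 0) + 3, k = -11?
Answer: -700/3 ≈ -233.33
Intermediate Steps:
j = -⅔ (j = -((-1 + 0) + 3)/3 = -(-1 + 3)/3 = -⅓*2 = -⅔ ≈ -0.66667)
l(V, t) = -11*t - 2*V/3 (l(V, t) = -2*V/3 - 11*t = -11*t - 2*V/3)
z(23, -4)*l(-2, -2) = -10*(-11*(-2) - ⅔*(-2)) = -10*(22 + 4/3) = -10*70/3 = -700/3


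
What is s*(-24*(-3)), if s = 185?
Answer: 13320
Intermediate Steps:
s*(-24*(-3)) = 185*(-24*(-3)) = 185*72 = 13320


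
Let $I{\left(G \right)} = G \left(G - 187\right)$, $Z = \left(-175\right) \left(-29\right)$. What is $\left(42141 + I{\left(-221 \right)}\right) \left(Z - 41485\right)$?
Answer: $-4817370690$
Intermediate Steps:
$Z = 5075$
$I{\left(G \right)} = G \left(-187 + G\right)$
$\left(42141 + I{\left(-221 \right)}\right) \left(Z - 41485\right) = \left(42141 - 221 \left(-187 - 221\right)\right) \left(5075 - 41485\right) = \left(42141 - -90168\right) \left(-36410\right) = \left(42141 + 90168\right) \left(-36410\right) = 132309 \left(-36410\right) = -4817370690$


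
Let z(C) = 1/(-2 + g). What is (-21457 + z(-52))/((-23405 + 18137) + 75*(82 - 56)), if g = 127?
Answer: 1341062/207375 ≈ 6.4668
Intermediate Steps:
z(C) = 1/125 (z(C) = 1/(-2 + 127) = 1/125)
(-21457 + z(-52))/((-23405 + 18137) + 75*(82 - 56)) = (-21457 + 1/125)/((-23405 + 18137) + 75*(82 - 56)) = -2682124/(125*(-5268 + 75*26)) = -2682124/(125*(-5268 + 1950)) = -2682124/125/(-3318) = -2682124/125*(-1/3318) = 1341062/207375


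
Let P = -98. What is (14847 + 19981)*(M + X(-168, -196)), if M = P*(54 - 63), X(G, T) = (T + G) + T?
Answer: 11214616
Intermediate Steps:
X(G, T) = G + 2*T (X(G, T) = (G + T) + T = G + 2*T)
M = 882 (M = -98*(54 - 63) = -98*(-9) = 882)
(14847 + 19981)*(M + X(-168, -196)) = (14847 + 19981)*(882 + (-168 + 2*(-196))) = 34828*(882 + (-168 - 392)) = 34828*(882 - 560) = 34828*322 = 11214616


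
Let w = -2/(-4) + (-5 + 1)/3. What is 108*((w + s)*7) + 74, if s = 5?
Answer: 3224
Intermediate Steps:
w = -⅚ (w = -2*(-¼) - 4*⅓ = ½ - 4/3 = -⅚ ≈ -0.83333)
108*((w + s)*7) + 74 = 108*((-⅚ + 5)*7) + 74 = 108*((25/6)*7) + 74 = 108*(175/6) + 74 = 3150 + 74 = 3224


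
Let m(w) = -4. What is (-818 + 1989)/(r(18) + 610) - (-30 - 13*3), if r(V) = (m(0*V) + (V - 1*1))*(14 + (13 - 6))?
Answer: 62098/883 ≈ 70.326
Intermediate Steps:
r(V) = -105 + 21*V (r(V) = (-4 + (V - 1*1))*(14 + (13 - 6)) = (-4 + (V - 1))*(14 + 7) = (-4 + (-1 + V))*21 = (-5 + V)*21 = -105 + 21*V)
(-818 + 1989)/(r(18) + 610) - (-30 - 13*3) = (-818 + 1989)/((-105 + 21*18) + 610) - (-30 - 13*3) = 1171/((-105 + 378) + 610) - (-30 - 39) = 1171/(273 + 610) - 1*(-69) = 1171/883 + 69 = 62098/883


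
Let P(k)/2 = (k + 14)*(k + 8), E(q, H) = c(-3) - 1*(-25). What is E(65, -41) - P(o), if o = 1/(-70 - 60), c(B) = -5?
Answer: -1720941/8450 ≈ -203.66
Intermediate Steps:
o = -1/130 (o = 1/(-130) = -1/130 ≈ -0.0076923)
E(q, H) = 20 (E(q, H) = -5 - 1*(-25) = -5 + 25 = 20)
P(k) = 2*(8 + k)*(14 + k) (P(k) = 2*((k + 14)*(k + 8)) = 2*((14 + k)*(8 + k)) = 2*((8 + k)*(14 + k)) = 2*(8 + k)*(14 + k))
E(65, -41) - P(o) = 20 - (224 + 2*(-1/130)**2 + 44*(-1/130)) = 20 - (224 + 2*(1/16900) - 22/65) = 20 - (224 + 1/8450 - 22/65) = 20 - 1*1889941/8450 = 20 - 1889941/8450 = -1720941/8450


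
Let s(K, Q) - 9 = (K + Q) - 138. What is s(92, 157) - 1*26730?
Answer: -26610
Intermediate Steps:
s(K, Q) = -129 + K + Q (s(K, Q) = 9 + ((K + Q) - 138) = 9 + (-138 + K + Q) = -129 + K + Q)
s(92, 157) - 1*26730 = (-129 + 92 + 157) - 1*26730 = 120 - 26730 = -26610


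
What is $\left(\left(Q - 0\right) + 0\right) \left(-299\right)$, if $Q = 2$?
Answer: $-598$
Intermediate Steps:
$\left(\left(Q - 0\right) + 0\right) \left(-299\right) = \left(\left(2 - 0\right) + 0\right) \left(-299\right) = \left(\left(2 + 0\right) + 0\right) \left(-299\right) = \left(2 + 0\right) \left(-299\right) = 2 \left(-299\right) = -598$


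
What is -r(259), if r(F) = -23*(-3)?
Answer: -69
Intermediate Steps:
r(F) = 69
-r(259) = -1*69 = -69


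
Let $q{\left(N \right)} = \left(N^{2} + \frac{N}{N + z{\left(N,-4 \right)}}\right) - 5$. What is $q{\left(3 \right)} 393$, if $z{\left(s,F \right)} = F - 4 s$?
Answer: $\frac{19257}{13} \approx 1481.3$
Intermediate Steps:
$q{\left(N \right)} = -5 + N^{2} + \frac{N}{-4 - 3 N}$ ($q{\left(N \right)} = \left(N^{2} + \frac{N}{N - \left(4 + 4 N\right)}\right) - 5 = \left(N^{2} + \frac{N}{-4 - 3 N}\right) - 5 = -5 + N^{2} + \frac{N}{-4 - 3 N}$)
$q{\left(3 \right)} 393 = \frac{-20 - 48 + 3 \cdot 3^{3} + 4 \cdot 3^{2}}{4 + 3 \cdot 3} \cdot 393 = \frac{-20 - 48 + 3 \cdot 27 + 4 \cdot 9}{4 + 9} \cdot 393 = \frac{-20 - 48 + 81 + 36}{13} \cdot 393 = \frac{1}{13} \cdot 49 \cdot 393 = \frac{49}{13} \cdot 393 = \frac{19257}{13}$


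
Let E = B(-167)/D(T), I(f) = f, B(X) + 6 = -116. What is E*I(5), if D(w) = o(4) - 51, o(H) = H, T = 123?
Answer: 610/47 ≈ 12.979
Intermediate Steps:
B(X) = -122 (B(X) = -6 - 116 = -122)
D(w) = -47 (D(w) = 4 - 51 = -47)
E = 122/47 (E = -122/(-47) = -122*(-1/47) = 122/47 ≈ 2.5957)
E*I(5) = (122/47)*5 = 610/47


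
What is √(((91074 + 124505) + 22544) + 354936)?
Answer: √593059 ≈ 770.10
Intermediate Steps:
√(((91074 + 124505) + 22544) + 354936) = √((215579 + 22544) + 354936) = √(238123 + 354936) = √593059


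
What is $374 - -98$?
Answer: $472$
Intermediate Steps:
$374 - -98 = 374 + 98 = 472$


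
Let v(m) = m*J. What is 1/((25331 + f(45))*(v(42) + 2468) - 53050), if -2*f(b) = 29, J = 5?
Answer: 1/67744537 ≈ 1.4761e-8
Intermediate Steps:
f(b) = -29/2 (f(b) = -½*29 = -29/2)
v(m) = 5*m (v(m) = m*5 = 5*m)
1/((25331 + f(45))*(v(42) + 2468) - 53050) = 1/((25331 - 29/2)*(5*42 + 2468) - 53050) = 1/(50633*(210 + 2468)/2 - 53050) = 1/((50633/2)*2678 - 53050) = 1/(67797587 - 53050) = 1/67744537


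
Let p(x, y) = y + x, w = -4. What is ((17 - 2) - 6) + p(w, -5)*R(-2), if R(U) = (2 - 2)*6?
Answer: 9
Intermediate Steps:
p(x, y) = x + y
R(U) = 0 (R(U) = 0*6 = 0)
((17 - 2) - 6) + p(w, -5)*R(-2) = ((17 - 2) - 6) + (-4 - 5)*0 = (15 - 6) - 9*0 = 9 + 0 = 9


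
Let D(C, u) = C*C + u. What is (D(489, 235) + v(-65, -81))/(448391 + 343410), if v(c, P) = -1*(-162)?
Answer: 239518/791801 ≈ 0.30250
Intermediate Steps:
v(c, P) = 162
D(C, u) = u + C² (D(C, u) = C² + u = u + C²)
(D(489, 235) + v(-65, -81))/(448391 + 343410) = ((235 + 489²) + 162)/(448391 + 343410) = ((235 + 239121) + 162)/791801 = (239356 + 162)*(1/791801) = 239518*(1/791801) = 239518/791801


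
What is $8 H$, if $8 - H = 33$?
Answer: $-200$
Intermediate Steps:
$H = -25$ ($H = 8 - 33 = -25$)
$8 H = 8 \left(-25\right) = -200$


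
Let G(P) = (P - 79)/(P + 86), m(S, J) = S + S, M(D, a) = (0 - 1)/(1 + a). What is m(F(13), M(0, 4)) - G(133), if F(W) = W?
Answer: 1880/73 ≈ 25.753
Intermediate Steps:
M(D, a) = -1/(1 + a)
m(S, J) = 2*S
G(P) = (-79 + P)/(86 + P)
m(F(13), M(0, 4)) - G(133) = 2*13 - (-79 + 133)/(86 + 133) = 26 - 54/219 = 26 - 1*18/73 = 26 - 18/73 = 1880/73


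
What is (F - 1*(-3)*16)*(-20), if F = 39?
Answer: -1740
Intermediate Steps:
(F - 1*(-3)*16)*(-20) = (39 - 1*(-3)*16)*(-20) = (39 + 3*16)*(-20) = (39 + 48)*(-20) = 87*(-20) = -1740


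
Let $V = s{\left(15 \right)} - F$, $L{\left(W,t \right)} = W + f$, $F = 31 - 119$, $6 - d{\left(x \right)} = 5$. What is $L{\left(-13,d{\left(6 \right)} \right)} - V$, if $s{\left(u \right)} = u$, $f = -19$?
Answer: $-135$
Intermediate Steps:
$d{\left(x \right)} = 1$ ($d{\left(x \right)} = 6 - 5 = 1$)
$F = -88$ ($F = 31 - 119 = -88$)
$L{\left(W,t \right)} = -19 + W$ ($L{\left(W,t \right)} = W - 19 = -19 + W$)
$V = 103$ ($V = 15 - -88 = 15 + 88 = 103$)
$L{\left(-13,d{\left(6 \right)} \right)} - V = \left(-19 - 13\right) - 103 = -32 - 103 = -135$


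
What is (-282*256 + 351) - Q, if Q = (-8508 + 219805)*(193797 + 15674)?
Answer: -44260665728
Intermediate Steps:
Q = 44260593887 (Q = 211297*209471 = 44260593887)
(-282*256 + 351) - Q = (-282*256 + 351) - 1*44260593887 = (-72192 + 351) - 44260593887 = -71841 - 44260593887 = -44260665728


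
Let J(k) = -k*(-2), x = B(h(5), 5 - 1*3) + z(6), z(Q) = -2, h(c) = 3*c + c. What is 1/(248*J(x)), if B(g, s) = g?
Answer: 1/8928 ≈ 0.00011201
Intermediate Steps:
h(c) = 4*c
x = 18 (x = 4*5 - 2 = 20 - 2 = 18)
J(k) = 2*k
1/(248*J(x)) = 1/(248*((2*18))) = (1/248)/36 = (1/248)*(1/36) = 1/8928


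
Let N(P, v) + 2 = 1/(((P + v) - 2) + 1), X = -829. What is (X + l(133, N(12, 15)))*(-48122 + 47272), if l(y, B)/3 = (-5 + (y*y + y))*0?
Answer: 704650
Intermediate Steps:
N(P, v) = -2 + 1/(-1 + P + v) (N(P, v) = -2 + 1/(((P + v) - 2) + 1) = -2 + 1/((-2 + P + v) + 1) = -2 + 1/(-1 + P + v))
l(y, B) = 0 (l(y, B) = 3*((-5 + (y*y + y))*0) = 3*((-5 + (y² + y))*0) = 3*((-5 + (y + y²))*0) = 3*((-5 + y + y²)*0) = 3*0 = 0)
(X + l(133, N(12, 15)))*(-48122 + 47272) = (-829 + 0)*(-48122 + 47272) = -829*(-850) = 704650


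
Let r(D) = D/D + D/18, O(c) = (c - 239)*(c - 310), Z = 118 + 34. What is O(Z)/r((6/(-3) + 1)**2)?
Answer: 247428/19 ≈ 13023.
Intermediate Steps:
Z = 152
O(c) = (-310 + c)*(-239 + c) (O(c) = (-239 + c)*(-310 + c) = (-310 + c)*(-239 + c))
r(D) = 1 + D/18 (r(D) = 1 + D*(1/18) = 1 + D/18)
O(Z)/r((6/(-3) + 1)**2) = (74090 + 152**2 - 549*152)/(1 + (6/(-3) + 1)**2/18) = (74090 + 23104 - 83448)/(1 + (6*(-1/3) + 1)**2/18) = 13746/(1 + (-2 + 1)**2/18) = 13746/(1 + (1/18)*(-1)**2) = 13746/(1 + (1/18)*1) = 13746/(1 + 1/18) = 13746/(19/18) = 13746*(18/19) = 247428/19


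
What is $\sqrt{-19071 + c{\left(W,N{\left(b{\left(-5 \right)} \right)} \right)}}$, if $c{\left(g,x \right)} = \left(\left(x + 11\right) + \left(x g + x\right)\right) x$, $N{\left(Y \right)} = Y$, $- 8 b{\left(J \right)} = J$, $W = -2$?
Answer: $\frac{i \sqrt{305026}}{4} \approx 138.07 i$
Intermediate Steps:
$b{\left(J \right)} = - \frac{J}{8}$
$c{\left(g,x \right)} = x \left(11 + 2 x + g x\right)$ ($c{\left(g,x \right)} = \left(\left(11 + x\right) + \left(g x + x\right)\right) x = \left(\left(11 + x\right) + \left(x + g x\right)\right) x = \left(11 + 2 x + g x\right) x = x \left(11 + 2 x + g x\right)$)
$\sqrt{-19071 + c{\left(W,N{\left(b{\left(-5 \right)} \right)} \right)}} = \sqrt{-19071 + \left(- \frac{1}{8}\right) \left(-5\right) \left(11 + 2 \left(\left(- \frac{1}{8}\right) \left(-5\right)\right) - 2 \left(\left(- \frac{1}{8}\right) \left(-5\right)\right)\right)} = \sqrt{-19071 + \frac{5 \left(11 + 2 \cdot \frac{5}{8} - \frac{5}{4}\right)}{8}} = \sqrt{-19071 + \frac{5 \left(11 + \frac{5}{4} - \frac{5}{4}\right)}{8}} = \sqrt{-19071 + \frac{5}{8} \cdot 11} = \sqrt{-19071 + \frac{55}{8}} = \sqrt{- \frac{152513}{8}} = \frac{i \sqrt{305026}}{4}$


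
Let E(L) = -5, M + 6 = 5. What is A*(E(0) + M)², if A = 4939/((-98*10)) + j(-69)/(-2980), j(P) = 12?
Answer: -6628491/36505 ≈ -181.58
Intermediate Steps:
M = -1 (M = -6 + 5 = -1)
A = -736499/146020 (A = 4939/((-98*10)) + 12/(-2980) = 4939/(-980) + 12*(-1/2980) = 4939*(-1/980) - 3/745 = -4939/980 - 3/745 = -736499/146020 ≈ -5.0438)
A*(E(0) + M)² = -736499*(-5 - 1)²/146020 = -736499/146020*(-6)² = -736499/146020*36 = -6628491/36505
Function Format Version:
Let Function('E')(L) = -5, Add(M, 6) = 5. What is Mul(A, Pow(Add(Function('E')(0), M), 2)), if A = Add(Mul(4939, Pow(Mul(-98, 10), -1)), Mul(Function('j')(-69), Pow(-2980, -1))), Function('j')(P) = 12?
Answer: Rational(-6628491, 36505) ≈ -181.58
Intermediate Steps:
M = -1 (M = Add(-6, 5) = -1)
A = Rational(-736499, 146020) (A = Add(Mul(4939, Pow(Mul(-98, 10), -1)), Mul(12, Pow(-2980, -1))) = Add(Mul(4939, Pow(-980, -1)), Mul(12, Rational(-1, 2980))) = Add(Mul(4939, Rational(-1, 980)), Rational(-3, 745)) = Add(Rational(-4939, 980), Rational(-3, 745)) = Rational(-736499, 146020) ≈ -5.0438)
Mul(A, Pow(Add(Function('E')(0), M), 2)) = Mul(Rational(-736499, 146020), Pow(Add(-5, -1), 2)) = Mul(Rational(-736499, 146020), Pow(-6, 2)) = Mul(Rational(-736499, 146020), 36) = Rational(-6628491, 36505)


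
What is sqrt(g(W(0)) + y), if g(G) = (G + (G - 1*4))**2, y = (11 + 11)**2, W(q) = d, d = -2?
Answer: 2*sqrt(137) ≈ 23.409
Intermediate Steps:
W(q) = -2
y = 484 (y = 22**2 = 484)
g(G) = (-4 + 2*G)**2 (g(G) = (G + (G - 4))**2 = (G + (-4 + G))**2 = (-4 + 2*G)**2)
sqrt(g(W(0)) + y) = sqrt(4*(-2 - 2)**2 + 484) = sqrt(4*(-4)**2 + 484) = sqrt(4*16 + 484) = sqrt(64 + 484) = sqrt(548) = 2*sqrt(137)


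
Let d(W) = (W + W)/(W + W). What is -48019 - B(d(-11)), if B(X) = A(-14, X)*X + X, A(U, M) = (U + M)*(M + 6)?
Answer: -47929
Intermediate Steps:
A(U, M) = (6 + M)*(M + U) (A(U, M) = (M + U)*(6 + M) = (6 + M)*(M + U))
d(W) = 1 (d(W) = (2*W)/((2*W)) = (2*W)*(1/(2*W)) = 1)
B(X) = X + X*(-84 + X**2 - 8*X) (B(X) = (X**2 + 6*X + 6*(-14) + X*(-14))*X + X = (X**2 + 6*X - 84 - 14*X)*X + X = (-84 + X**2 - 8*X)*X + X = X*(-84 + X**2 - 8*X) + X = X + X*(-84 + X**2 - 8*X))
-48019 - B(d(-11)) = -48019 - (-83 + 1**2 - 8*1) = -48019 - (-83 + 1 - 8) = -48019 - (-90) = -48019 - 1*(-90) = -48019 + 90 = -47929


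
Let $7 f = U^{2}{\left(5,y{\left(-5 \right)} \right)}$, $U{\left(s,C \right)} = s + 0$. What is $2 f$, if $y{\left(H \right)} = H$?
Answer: $\frac{50}{7} \approx 7.1429$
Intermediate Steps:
$U{\left(s,C \right)} = s$
$f = \frac{25}{7}$ ($f = \frac{5^{2}}{7} = \frac{1}{7} \cdot 25 = \frac{25}{7} \approx 3.5714$)
$2 f = 2 \cdot \frac{25}{7} = \frac{50}{7}$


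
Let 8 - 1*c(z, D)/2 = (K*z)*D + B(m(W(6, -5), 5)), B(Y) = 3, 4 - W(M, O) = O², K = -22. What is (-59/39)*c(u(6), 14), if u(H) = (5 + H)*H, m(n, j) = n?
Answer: -2399294/39 ≈ -61520.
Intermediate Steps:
W(M, O) = 4 - O²
u(H) = H*(5 + H)
c(z, D) = 10 + 44*D*z (c(z, D) = 16 - 2*((-22*z)*D + 3) = 16 - 2*(-22*D*z + 3) = 16 - 2*(3 - 22*D*z) = 16 + (-6 + 44*D*z) = 10 + 44*D*z)
(-59/39)*c(u(6), 14) = (-59/39)*(10 + 44*14*(6*(5 + 6))) = (-59*1/39)*(10 + 44*14*(6*11)) = -59*(10 + 44*14*66)/39 = -59*(10 + 40656)/39 = -59/39*40666 = -2399294/39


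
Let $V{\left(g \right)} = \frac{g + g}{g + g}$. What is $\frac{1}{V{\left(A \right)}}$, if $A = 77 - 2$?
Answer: $1$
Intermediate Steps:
$A = 75$ ($A = 77 - 2 = 75$)
$V{\left(g \right)} = 1$ ($V{\left(g \right)} = \frac{2 g}{2 g} = 2 g \frac{1}{2 g} = 1$)
$\frac{1}{V{\left(A \right)}} = 1^{-1} = 1$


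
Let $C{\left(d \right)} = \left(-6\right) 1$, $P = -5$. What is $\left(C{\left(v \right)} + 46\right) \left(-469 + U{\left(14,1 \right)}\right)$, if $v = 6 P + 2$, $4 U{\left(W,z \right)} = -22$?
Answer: $-18980$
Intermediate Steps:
$U{\left(W,z \right)} = - \frac{11}{2}$ ($U{\left(W,z \right)} = \frac{1}{4} \left(-22\right) = - \frac{11}{2}$)
$v = -28$ ($v = 6 \left(-5\right) + 2 = -30 + 2 = -28$)
$C{\left(d \right)} = -6$
$\left(C{\left(v \right)} + 46\right) \left(-469 + U{\left(14,1 \right)}\right) = \left(-6 + 46\right) \left(-469 - \frac{11}{2}\right) = 40 \left(- \frac{949}{2}\right) = -18980$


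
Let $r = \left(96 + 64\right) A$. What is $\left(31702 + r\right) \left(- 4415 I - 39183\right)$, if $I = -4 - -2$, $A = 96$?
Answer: $-1428472886$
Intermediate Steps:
$I = -2$ ($I = -4 + 2 = -2$)
$r = 15360$ ($r = \left(96 + 64\right) 96 = 160 \cdot 96 = 15360$)
$\left(31702 + r\right) \left(- 4415 I - 39183\right) = \left(31702 + 15360\right) \left(\left(-4415\right) \left(-2\right) - 39183\right) = 47062 \left(8830 - 39183\right) = 47062 \left(-30353\right) = -1428472886$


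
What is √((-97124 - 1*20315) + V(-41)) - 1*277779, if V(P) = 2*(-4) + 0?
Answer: -277779 + I*√117447 ≈ -2.7778e+5 + 342.71*I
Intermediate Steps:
V(P) = -8 (V(P) = -8 + 0 = -8)
√((-97124 - 1*20315) + V(-41)) - 1*277779 = √((-97124 - 1*20315) - 8) - 1*277779 = √((-97124 - 20315) - 8) - 277779 = √(-117439 - 8) - 277779 = √(-117447) - 277779 = I*√117447 - 277779 = -277779 + I*√117447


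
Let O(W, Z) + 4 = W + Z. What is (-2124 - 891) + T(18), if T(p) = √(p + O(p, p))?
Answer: -3015 + 5*√2 ≈ -3007.9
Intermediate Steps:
O(W, Z) = -4 + W + Z (O(W, Z) = -4 + (W + Z) = -4 + W + Z)
T(p) = √(-4 + 3*p) (T(p) = √(p + (-4 + p + p)) = √(p + (-4 + 2*p)) = √(-4 + 3*p))
(-2124 - 891) + T(18) = (-2124 - 891) + √(-4 + 3*18) = -3015 + √(-4 + 54) = -3015 + √50 = -3015 + 5*√2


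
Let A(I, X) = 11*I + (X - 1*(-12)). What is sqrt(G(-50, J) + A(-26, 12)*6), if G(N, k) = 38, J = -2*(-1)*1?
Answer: I*sqrt(1534) ≈ 39.166*I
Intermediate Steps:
J = 2 (J = 2*1 = 2)
A(I, X) = 12 + X + 11*I (A(I, X) = 11*I + (X + 12) = 11*I + (12 + X) = 12 + X + 11*I)
sqrt(G(-50, J) + A(-26, 12)*6) = sqrt(38 + (12 + 12 + 11*(-26))*6) = sqrt(38 + (12 + 12 - 286)*6) = sqrt(38 - 262*6) = sqrt(38 - 1572) = sqrt(-1534) = I*sqrt(1534)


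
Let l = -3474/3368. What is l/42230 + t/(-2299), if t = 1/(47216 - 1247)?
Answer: -183642019067/7515661233538920 ≈ -2.4435e-5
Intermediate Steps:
l = -1737/1684 (l = -3474*1/3368 = -1737/1684 ≈ -1.0315)
t = 1/45969 ≈ 2.1754e-5
l/42230 + t/(-2299) = -1737/1684/42230 + (1/45969)/(-2299) = -1737/1684*1/42230 + (1/45969)*(-1/2299) = -1737/71115320 - 1/105682731 = -183642019067/7515661233538920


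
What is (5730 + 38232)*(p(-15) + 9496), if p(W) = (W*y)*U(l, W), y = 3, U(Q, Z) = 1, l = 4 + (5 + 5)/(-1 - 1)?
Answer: 415484862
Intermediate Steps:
l = -1 (l = 4 + 10/(-2) = 4 + 10*(-½) = 4 - 5 = -1)
p(W) = 3*W (p(W) = (W*3)*1 = (3*W)*1 = 3*W)
(5730 + 38232)*(p(-15) + 9496) = (5730 + 38232)*(3*(-15) + 9496) = 43962*(-45 + 9496) = 43962*9451 = 415484862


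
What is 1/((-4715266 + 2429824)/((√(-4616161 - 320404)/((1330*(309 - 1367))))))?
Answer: I*√4936565/3215936855880 ≈ 6.9088e-10*I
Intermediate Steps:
1/((-4715266 + 2429824)/((√(-4616161 - 320404)/((1330*(309 - 1367)))))) = 1/(-2285442*281428*I*√4936565/987313) = 1/(-643187371176*I*√4936565/987313) = I*√4936565/3215936855880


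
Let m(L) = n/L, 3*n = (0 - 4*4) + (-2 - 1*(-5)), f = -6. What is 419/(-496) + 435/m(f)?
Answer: 3878233/6448 ≈ 601.46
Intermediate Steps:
n = -13/3 (n = ((0 - 4*4) + (-2 - 1*(-5)))/3 = ((0 - 1*16) + (-2 + 5))/3 = ((0 - 16) + 3)/3 = (-16 + 3)/3 = (1/3)*(-13) = -13/3 ≈ -4.3333)
m(L) = -13/(3*L)
419/(-496) + 435/m(f) = 419/(-496) + 435/((-13/3/(-6))) = 419*(-1/496) + 435/((-13/3*(-1/6))) = -419/496 + 435/(13/18) = -419/496 + 435*(18/13) = -419/496 + 7830/13 = 3878233/6448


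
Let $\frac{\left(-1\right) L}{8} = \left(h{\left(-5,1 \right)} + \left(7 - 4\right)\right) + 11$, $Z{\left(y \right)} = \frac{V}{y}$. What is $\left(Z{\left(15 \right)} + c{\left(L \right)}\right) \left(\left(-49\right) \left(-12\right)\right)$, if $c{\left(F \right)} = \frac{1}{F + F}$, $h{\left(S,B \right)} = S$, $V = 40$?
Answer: $\frac{18767}{12} \approx 1563.9$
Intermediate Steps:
$Z{\left(y \right)} = \frac{40}{y}$
$L = -72$ ($L = - 8 \left(\left(-5 + \left(7 - 4\right)\right) + 11\right) = - 8 \left(\left(-5 + 3\right) + 11\right) = - 8 \left(-2 + 11\right) = \left(-8\right) 9 = -72$)
$c{\left(F \right)} = \frac{1}{2 F}$
$\left(Z{\left(15 \right)} + c{\left(L \right)}\right) \left(\left(-49\right) \left(-12\right)\right) = \left(\frac{40}{15} + \frac{1}{2 \left(-72\right)}\right) \left(\left(-49\right) \left(-12\right)\right) = \left(40 \cdot \frac{1}{15} + \frac{1}{2} \left(- \frac{1}{72}\right)\right) 588 = \left(\frac{8}{3} - \frac{1}{144}\right) 588 = \frac{383}{144} \cdot 588 = \frac{18767}{12}$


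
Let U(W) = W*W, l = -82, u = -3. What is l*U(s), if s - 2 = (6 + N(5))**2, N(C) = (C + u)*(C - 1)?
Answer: -3214728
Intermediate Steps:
N(C) = (-1 + C)*(-3 + C) (N(C) = (C - 3)*(C - 1) = (-3 + C)*(-1 + C) = (-1 + C)*(-3 + C))
s = 198 (s = 2 + (6 + (3 + 5**2 - 4*5))**2 = 2 + (6 + (3 + 25 - 20))**2 = 2 + (6 + 8)**2 = 2 + 14**2 = 2 + 196 = 198)
U(W) = W**2
l*U(s) = -82*198**2 = -82*39204 = -3214728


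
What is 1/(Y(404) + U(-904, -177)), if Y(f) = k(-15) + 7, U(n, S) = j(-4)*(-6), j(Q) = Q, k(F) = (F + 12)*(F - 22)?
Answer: 1/142 ≈ 0.0070423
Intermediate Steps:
k(F) = (-22 + F)*(12 + F) (k(F) = (12 + F)*(-22 + F) = (-22 + F)*(12 + F))
U(n, S) = 24 (U(n, S) = -4*(-6) = 24)
Y(f) = 118 (Y(f) = (-264 + (-15)**2 - 10*(-15)) + 7 = (-264 + 225 + 150) + 7 = 111 + 7 = 118)
1/(Y(404) + U(-904, -177)) = 1/(118 + 24) = 1/142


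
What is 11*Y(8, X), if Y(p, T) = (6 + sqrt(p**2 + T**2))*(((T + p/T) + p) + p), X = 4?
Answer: 1452 + 968*sqrt(5) ≈ 3616.5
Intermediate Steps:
Y(p, T) = (6 + sqrt(T**2 + p**2))*(T + 2*p + p/T) (Y(p, T) = (6 + sqrt(T**2 + p**2))*((T + p + p/T) + p) = (6 + sqrt(T**2 + p**2))*(T + 2*p + p/T))
11*Y(8, X) = 11*((6*8 + 4*(6*4 + 12*8 + 4*sqrt(4**2 + 8**2) + 2*8*sqrt(4**2 + 8**2)) + 8*sqrt(4**2 + 8**2))/4) = 11*((48 + 4*(24 + 96 + 4*sqrt(16 + 64) + 2*8*sqrt(16 + 64)) + 8*sqrt(16 + 64))/4) = 11*((48 + 4*(24 + 96 + 4*sqrt(80) + 2*8*sqrt(80)) + 8*sqrt(80))/4) = 11*((48 + 4*(24 + 96 + 4*(4*sqrt(5)) + 2*8*(4*sqrt(5))) + 8*(4*sqrt(5)))/4) = 11*((48 + 4*(24 + 96 + 16*sqrt(5) + 64*sqrt(5)) + 32*sqrt(5))/4) = 11*((48 + 4*(120 + 80*sqrt(5)) + 32*sqrt(5))/4) = 11*((48 + (480 + 320*sqrt(5)) + 32*sqrt(5))/4) = 11*((528 + 352*sqrt(5))/4) = 11*(132 + 88*sqrt(5)) = 1452 + 968*sqrt(5)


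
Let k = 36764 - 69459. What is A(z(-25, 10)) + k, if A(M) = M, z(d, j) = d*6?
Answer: -32845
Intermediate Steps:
z(d, j) = 6*d
k = -32695
A(z(-25, 10)) + k = 6*(-25) - 32695 = -150 - 32695 = -32845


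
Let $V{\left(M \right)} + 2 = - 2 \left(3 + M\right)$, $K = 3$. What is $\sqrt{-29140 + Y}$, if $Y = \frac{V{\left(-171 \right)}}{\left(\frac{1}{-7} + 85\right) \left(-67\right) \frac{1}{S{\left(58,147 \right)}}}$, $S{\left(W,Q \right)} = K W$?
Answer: $\frac{i \sqrt{142501472014}}{2211} \approx 170.73 i$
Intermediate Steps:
$S{\left(W,Q \right)} = 3 W$
$V{\left(M \right)} = -8 - 2 M$ ($V{\left(M \right)} = -2 - 2 \left(3 + M\right) = -2 - \left(6 + 2 M\right) = -8 - 2 M$)
$Y = - \frac{67802}{6633}$ ($Y = \frac{-8 - -342}{\left(\frac{1}{-7} + 85\right) \left(-67\right) \frac{1}{3 \cdot 58}} = \frac{-8 + 342}{\left(- \frac{1}{7} + 85\right) \left(-67\right) \frac{1}{174}} = \frac{334}{\frac{594}{7} \left(-67\right) \frac{1}{174}} = \frac{334}{\left(- \frac{39798}{7}\right) \frac{1}{174}} = \frac{334}{- \frac{6633}{203}} = 334 \left(- \frac{203}{6633}\right) = - \frac{67802}{6633} \approx -10.222$)
$\sqrt{-29140 + Y} = \sqrt{-29140 - \frac{67802}{6633}} = \sqrt{- \frac{193353422}{6633}} = \frac{i \sqrt{142501472014}}{2211}$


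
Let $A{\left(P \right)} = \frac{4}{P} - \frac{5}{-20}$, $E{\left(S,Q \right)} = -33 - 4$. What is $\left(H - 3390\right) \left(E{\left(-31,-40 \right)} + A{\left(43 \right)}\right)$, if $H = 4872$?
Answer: $- \frac{4672005}{86} \approx -54326.0$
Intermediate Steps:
$E{\left(S,Q \right)} = -37$
$A{\left(P \right)} = \frac{1}{4} + \frac{4}{P}$ ($A{\left(P \right)} = \frac{4}{P} - - \frac{1}{4} = \frac{4}{P} + \frac{1}{4} = \frac{1}{4} + \frac{4}{P}$)
$\left(H - 3390\right) \left(E{\left(-31,-40 \right)} + A{\left(43 \right)}\right) = \left(4872 - 3390\right) \left(-37 + \frac{16 + 43}{4 \cdot 43}\right) = 1482 \left(-37 + \frac{1}{4} \cdot \frac{1}{43} \cdot 59\right) = 1482 \left(-37 + \frac{59}{172}\right) = 1482 \left(- \frac{6305}{172}\right) = - \frac{4672005}{86}$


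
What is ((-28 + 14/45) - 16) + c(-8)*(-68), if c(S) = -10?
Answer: 28634/45 ≈ 636.31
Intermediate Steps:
((-28 + 14/45) - 16) + c(-8)*(-68) = ((-28 + 14/45) - 16) - 10*(-68) = ((-28 + 14*(1/45)) - 16) + 680 = ((-28 + 14/45) - 16) + 680 = (-1246/45 - 16) + 680 = -1966/45 + 680 = 28634/45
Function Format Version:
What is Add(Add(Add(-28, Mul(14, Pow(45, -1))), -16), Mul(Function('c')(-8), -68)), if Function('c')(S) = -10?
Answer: Rational(28634, 45) ≈ 636.31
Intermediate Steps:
Add(Add(Add(-28, Mul(14, Pow(45, -1))), -16), Mul(Function('c')(-8), -68)) = Add(Add(Add(-28, Mul(14, Pow(45, -1))), -16), Mul(-10, -68)) = Add(Add(Add(-28, Mul(14, Rational(1, 45))), -16), 680) = Add(Add(Add(-28, Rational(14, 45)), -16), 680) = Add(Add(Rational(-1246, 45), -16), 680) = Add(Rational(-1966, 45), 680) = Rational(28634, 45)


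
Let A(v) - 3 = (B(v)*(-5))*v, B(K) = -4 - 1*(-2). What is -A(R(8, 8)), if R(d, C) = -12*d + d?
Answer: 877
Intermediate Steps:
B(K) = -2 (B(K) = -4 + 2 = -2)
R(d, C) = -11*d
A(v) = 3 + 10*v (A(v) = 3 + (-2*(-5))*v = 3 + 10*v)
-A(R(8, 8)) = -(3 + 10*(-11*8)) = -(3 + 10*(-88)) = -(3 - 880) = -1*(-877) = 877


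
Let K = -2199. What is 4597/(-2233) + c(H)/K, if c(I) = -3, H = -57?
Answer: -3367368/1636789 ≈ -2.0573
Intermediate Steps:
4597/(-2233) + c(H)/K = 4597/(-2233) - 3/(-2199) = 4597*(-1/2233) - 3*(-1/2199) = -4597/2233 + 1/733 = -3367368/1636789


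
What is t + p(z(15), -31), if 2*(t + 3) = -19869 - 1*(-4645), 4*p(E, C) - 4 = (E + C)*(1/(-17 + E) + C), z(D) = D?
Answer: -7488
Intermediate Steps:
p(E, C) = 1 + (C + E)*(C + 1/(-17 + E))/4 (p(E, C) = 1 + ((E + C)*(1/(-17 + E) + C))/4 = 1 + ((C + E)*(C + 1/(-17 + E)))/4 = 1 + (C + E)*(C + 1/(-17 + E))/4)
t = -7615 (t = -3 + (-19869 - 1*(-4645))/2 = -3 + (-19869 + 4645)/2 = -3 + (½)*(-15224) = -3 - 7612 = -7615)
t + p(z(15), -31) = -7615 + (-68 - 31 - 17*(-31)² + 5*15 - 31*15² + 15*(-31)² - 17*(-31)*15)/(4*(-17 + 15)) = -7615 + (¼)*(-68 - 31 - 17*961 + 75 - 31*225 + 15*961 + 7905)/(-2) = -7615 + (¼)*(-½)*(-68 - 31 - 16337 + 75 - 6975 + 14415 + 7905) = -7615 + (¼)*(-½)*(-1016) = -7615 + 127 = -7488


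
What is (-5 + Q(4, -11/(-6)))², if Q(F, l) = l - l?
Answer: 25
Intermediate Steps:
Q(F, l) = 0
(-5 + Q(4, -11/(-6)))² = (-5 + 0)² = (-5)² = 25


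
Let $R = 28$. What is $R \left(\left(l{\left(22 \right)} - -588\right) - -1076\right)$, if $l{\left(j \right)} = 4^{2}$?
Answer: $47040$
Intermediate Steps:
$l{\left(j \right)} = 16$
$R \left(\left(l{\left(22 \right)} - -588\right) - -1076\right) = 28 \left(\left(16 - -588\right) - -1076\right) = 28 \left(\left(16 + 588\right) + 1076\right) = 28 \left(604 + 1076\right) = 28 \cdot 1680 = 47040$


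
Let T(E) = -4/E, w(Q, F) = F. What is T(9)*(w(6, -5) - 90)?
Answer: 380/9 ≈ 42.222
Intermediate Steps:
T(9)*(w(6, -5) - 90) = (-4/9)*(-5 - 90) = -4*⅑*(-95) = -4/9*(-95) = 380/9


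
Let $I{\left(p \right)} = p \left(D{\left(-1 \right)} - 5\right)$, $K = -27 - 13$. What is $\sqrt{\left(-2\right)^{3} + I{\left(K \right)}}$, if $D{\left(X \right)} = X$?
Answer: $2 \sqrt{58} \approx 15.232$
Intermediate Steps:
$K = -40$
$I{\left(p \right)} = - 6 p$ ($I{\left(p \right)} = p \left(-1 - 5\right) = p \left(-6\right) = - 6 p$)
$\sqrt{\left(-2\right)^{3} + I{\left(K \right)}} = \sqrt{\left(-2\right)^{3} - -240} = \sqrt{-8 + 240} = \sqrt{232} = 2 \sqrt{58}$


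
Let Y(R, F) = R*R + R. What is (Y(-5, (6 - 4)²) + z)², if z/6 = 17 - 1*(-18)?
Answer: 52900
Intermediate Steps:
Y(R, F) = R + R² (Y(R, F) = R² + R = R + R²)
z = 210 (z = 6*(17 - 1*(-18)) = 6*(17 + 18) = 6*35 = 210)
(Y(-5, (6 - 4)²) + z)² = (-5*(1 - 5) + 210)² = (-5*(-4) + 210)² = (20 + 210)² = 230² = 52900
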